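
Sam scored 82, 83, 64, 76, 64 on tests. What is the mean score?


Add the scores:
82 + 83 + 64 + 76 + 64 = 369
Divide by the number of tests:
369 / 5 = 73.8

73.8


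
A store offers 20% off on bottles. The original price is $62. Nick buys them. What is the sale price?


Calculate the discount amount:
20% of $62 = $12.40
Subtract from original:
$62 - $12.40 = $49.60

$49.60


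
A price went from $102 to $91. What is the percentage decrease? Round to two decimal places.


Find the absolute change:
|91 - 102| = 11
Divide by original and multiply by 100:
11 / 102 x 100 = 10.7843...% ≈ 10.78%

10.78%


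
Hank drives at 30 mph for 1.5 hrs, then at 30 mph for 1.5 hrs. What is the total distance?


Leg 1 distance:
30 x 1.5 = 45 miles
Leg 2 distance:
30 x 1.5 = 45 miles
Total distance:
45 + 45 = 90 miles

90 miles


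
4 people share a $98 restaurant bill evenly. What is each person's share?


Total bill: $98
Number of people: 4
Each pays: $98 / 4 = $24.50

$24.50


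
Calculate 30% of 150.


Convert percentage to decimal:
30% = 0.3
Multiply:
150 x 0.3 = 45

45


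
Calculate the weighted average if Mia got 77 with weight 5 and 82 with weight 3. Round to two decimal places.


Weighted sum:
5 x 77 + 3 x 82 = 631
Total weight:
5 + 3 = 8
Weighted average:
631 / 8 = 78.875 ≈ 78.88

78.88


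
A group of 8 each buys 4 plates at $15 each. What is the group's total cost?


Cost per person:
4 x $15 = $60
Group total:
8 x $60 = $480

$480


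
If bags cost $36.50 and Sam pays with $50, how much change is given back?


Start with the amount paid:
$50
Subtract the price:
$50 - $36.50 = $13.50

$13.50


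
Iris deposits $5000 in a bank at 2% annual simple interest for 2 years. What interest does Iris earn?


Use the formula I = P x R x T / 100
P x R x T = 5000 x 2 x 2 = 20000
I = 20000 / 100 = $200

$200


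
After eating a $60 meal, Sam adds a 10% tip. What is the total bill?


Calculate the tip:
10% of $60 = $6
Add tip to meal cost:
$60 + $6 = $66

$66


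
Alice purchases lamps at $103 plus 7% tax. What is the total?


Calculate the tax:
7% of $103 = $7.21
Add tax to price:
$103 + $7.21 = $110.21

$110.21


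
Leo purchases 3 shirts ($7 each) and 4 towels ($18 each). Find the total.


Cost of shirts:
3 x $7 = $21
Cost of towels:
4 x $18 = $72
Add both:
$21 + $72 = $93

$93


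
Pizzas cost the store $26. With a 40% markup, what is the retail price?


Calculate the markup amount:
40% of $26 = $10.40
Add to cost:
$26 + $10.40 = $36.40

$36.40


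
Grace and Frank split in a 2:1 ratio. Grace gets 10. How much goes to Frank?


Find the multiplier:
10 / 2 = 5
Apply to Frank's share:
1 x 5 = 5

5


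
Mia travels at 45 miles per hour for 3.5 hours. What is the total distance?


Use the formula: distance = speed x time
Speed = 45 mph, Time = 3.5 hours
45 x 3.5 = 157.5 miles

157.5 miles


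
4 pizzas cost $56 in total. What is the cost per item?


Total cost: $56
Number of items: 4
Unit price: $56 / 4 = $14

$14


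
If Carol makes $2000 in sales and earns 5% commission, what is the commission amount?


Convert rate to decimal:
5% = 0.05
Multiply by sales:
$2000 x 0.05 = $100

$100


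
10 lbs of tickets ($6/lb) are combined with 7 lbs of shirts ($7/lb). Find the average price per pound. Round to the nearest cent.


Cost of tickets:
10 x $6 = $60
Cost of shirts:
7 x $7 = $49
Total cost: $60 + $49 = $109
Total weight: 17 lbs
Average: $109 / 17 = $6.4117... ≈ $6.41/lb

$6.41/lb


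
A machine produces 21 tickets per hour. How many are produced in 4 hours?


Production rate: 21 tickets per hour
Time: 4 hours
Total: 21 x 4 = 84 tickets

84 tickets


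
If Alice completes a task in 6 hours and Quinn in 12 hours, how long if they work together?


Alice's rate: 1/6 of the job per hour
Quinn's rate: 1/12 of the job per hour
Combined rate: 1/6 + 1/12 = 1/4 per hour
Time = 1 / (1/4) = 4 hours

4 hours


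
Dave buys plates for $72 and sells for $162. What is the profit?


Selling price = $162
Cost price = $72
Profit = selling price - cost price:
Profit = $162 - $72 = $90

$90


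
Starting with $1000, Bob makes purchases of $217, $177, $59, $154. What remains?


Add up expenses:
$217 + $177 + $59 + $154 = $607
Subtract from budget:
$1000 - $607 = $393

$393


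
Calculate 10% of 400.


Convert percentage to decimal:
10% = 0.1
Multiply:
400 x 0.1 = 40

40


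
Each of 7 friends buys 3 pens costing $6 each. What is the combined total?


Cost per person:
3 x $6 = $18
Group total:
7 x $18 = $126

$126


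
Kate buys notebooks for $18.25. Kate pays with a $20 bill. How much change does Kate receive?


Start with the amount paid:
$20
Subtract the price:
$20 - $18.25 = $1.75

$1.75


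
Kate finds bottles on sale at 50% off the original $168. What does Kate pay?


Calculate the discount amount:
50% of $168 = $84
Subtract from original:
$168 - $84 = $84

$84


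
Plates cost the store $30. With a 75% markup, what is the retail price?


Calculate the markup amount:
75% of $30 = $22.50
Add to cost:
$30 + $22.50 = $52.50

$52.50


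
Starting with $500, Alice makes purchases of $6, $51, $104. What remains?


Add up expenses:
$6 + $51 + $104 = $161
Subtract from budget:
$500 - $161 = $339

$339


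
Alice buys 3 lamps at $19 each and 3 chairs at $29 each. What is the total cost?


Cost of lamps:
3 x $19 = $57
Cost of chairs:
3 x $29 = $87
Add both:
$57 + $87 = $144

$144


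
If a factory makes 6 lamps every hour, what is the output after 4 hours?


Production rate: 6 lamps per hour
Time: 4 hours
Total: 6 x 4 = 24 lamps

24 lamps


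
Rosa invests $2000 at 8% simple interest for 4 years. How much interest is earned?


Use the formula I = P x R x T / 100
P x R x T = 2000 x 8 x 4 = 64000
I = 64000 / 100 = $640

$640


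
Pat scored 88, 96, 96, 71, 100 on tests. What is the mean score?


Add the scores:
88 + 96 + 96 + 71 + 100 = 451
Divide by the number of tests:
451 / 5 = 90.2

90.2


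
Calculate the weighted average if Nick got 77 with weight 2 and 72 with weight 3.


Weighted sum:
2 x 77 + 3 x 72 = 370
Total weight:
2 + 3 = 5
Weighted average:
370 / 5 = 74

74


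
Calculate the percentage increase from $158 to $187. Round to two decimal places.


Find the absolute change:
|187 - 158| = 29
Divide by original and multiply by 100:
29 / 158 x 100 = 18.3544...% ≈ 18.35%

18.35%


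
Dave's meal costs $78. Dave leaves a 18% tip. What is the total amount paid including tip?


Calculate the tip:
18% of $78 = $14.04
Add tip to meal cost:
$78 + $14.04 = $92.04

$92.04


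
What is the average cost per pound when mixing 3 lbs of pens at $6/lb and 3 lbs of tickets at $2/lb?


Cost of pens:
3 x $6 = $18
Cost of tickets:
3 x $2 = $6
Total cost: $18 + $6 = $24
Total weight: 6 lbs
Average: $24 / 6 = $4/lb

$4/lb


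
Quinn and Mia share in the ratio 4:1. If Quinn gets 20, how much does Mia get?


Find the multiplier:
20 / 4 = 5
Apply to Mia's share:
1 x 5 = 5

5


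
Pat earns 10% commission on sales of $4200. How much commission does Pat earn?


Convert rate to decimal:
10% = 0.1
Multiply by sales:
$4200 x 0.1 = $420

$420


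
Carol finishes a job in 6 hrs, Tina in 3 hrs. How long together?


Carol's rate: 1/6 of the job per hour
Tina's rate: 1/3 of the job per hour
Combined rate: 1/6 + 1/3 = 1/2 per hour
Time = 1 / (1/2) = 2 hours

2 hours


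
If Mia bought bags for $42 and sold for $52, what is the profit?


Selling price = $52
Cost price = $42
Profit = selling price - cost price:
Profit = $52 - $42 = $10

$10


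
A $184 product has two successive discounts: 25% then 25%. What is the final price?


First discount:
25% of $184 = $46
Price after first discount:
$184 - $46 = $138
Second discount:
25% of $138 = $34.50
Final price:
$138 - $34.50 = $103.50

$103.50


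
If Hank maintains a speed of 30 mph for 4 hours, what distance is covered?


Use the formula: distance = speed x time
Speed = 30 mph, Time = 4 hours
30 x 4 = 120 miles

120 miles


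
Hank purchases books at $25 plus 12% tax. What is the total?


Calculate the tax:
12% of $25 = $3
Add tax to price:
$25 + $3 = $28

$28


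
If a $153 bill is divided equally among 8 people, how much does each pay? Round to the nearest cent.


Total bill: $153
Number of people: 8
Each pays: $153 / 8 = $19.125 ≈ $19.13

$19.13


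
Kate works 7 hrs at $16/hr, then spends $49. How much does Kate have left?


Calculate earnings:
7 x $16 = $112
Subtract spending:
$112 - $49 = $63

$63


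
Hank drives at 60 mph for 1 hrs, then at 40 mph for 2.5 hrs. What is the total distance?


Leg 1 distance:
60 x 1 = 60 miles
Leg 2 distance:
40 x 2.5 = 100 miles
Total distance:
60 + 100 = 160 miles

160 miles


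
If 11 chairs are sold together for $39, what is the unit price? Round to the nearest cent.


Total cost: $39
Number of items: 11
Unit price: $39 / 11 = $3.5454... ≈ $3.55

$3.55


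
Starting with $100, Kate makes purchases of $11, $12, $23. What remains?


Add up expenses:
$11 + $12 + $23 = $46
Subtract from budget:
$100 - $46 = $54

$54


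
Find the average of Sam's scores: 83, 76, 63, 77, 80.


Add the scores:
83 + 76 + 63 + 77 + 80 = 379
Divide by the number of tests:
379 / 5 = 75.8

75.8


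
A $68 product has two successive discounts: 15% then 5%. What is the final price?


First discount:
15% of $68 = $10.20
Price after first discount:
$68 - $10.20 = $57.80
Second discount:
5% of $57.80 = $2.89
Final price:
$57.80 - $2.89 = $54.91

$54.91


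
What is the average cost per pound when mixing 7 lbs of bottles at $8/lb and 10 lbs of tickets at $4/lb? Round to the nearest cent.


Cost of bottles:
7 x $8 = $56
Cost of tickets:
10 x $4 = $40
Total cost: $56 + $40 = $96
Total weight: 17 lbs
Average: $96 / 17 = $5.6470... ≈ $5.65/lb

$5.65/lb


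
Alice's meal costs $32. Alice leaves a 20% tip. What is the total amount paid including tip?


Calculate the tip:
20% of $32 = $6.40
Add tip to meal cost:
$32 + $6.40 = $38.40

$38.40


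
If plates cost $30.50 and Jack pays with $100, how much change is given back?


Start with the amount paid:
$100
Subtract the price:
$100 - $30.50 = $69.50

$69.50


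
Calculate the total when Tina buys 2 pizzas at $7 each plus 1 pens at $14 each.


Cost of pizzas:
2 x $7 = $14
Cost of pens:
1 x $14 = $14
Add both:
$14 + $14 = $28

$28


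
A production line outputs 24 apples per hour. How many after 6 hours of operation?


Production rate: 24 apples per hour
Time: 6 hours
Total: 24 x 6 = 144 apples

144 apples


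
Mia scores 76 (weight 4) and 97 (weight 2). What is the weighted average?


Weighted sum:
4 x 76 + 2 x 97 = 498
Total weight:
4 + 2 = 6
Weighted average:
498 / 6 = 83

83


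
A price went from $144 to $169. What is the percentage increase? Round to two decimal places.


Find the absolute change:
|169 - 144| = 25
Divide by original and multiply by 100:
25 / 144 x 100 = 17.3611...% ≈ 17.36%

17.36%


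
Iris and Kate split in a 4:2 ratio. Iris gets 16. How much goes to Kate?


Find the multiplier:
16 / 4 = 4
Apply to Kate's share:
2 x 4 = 8

8


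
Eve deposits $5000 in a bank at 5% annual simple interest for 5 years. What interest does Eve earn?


Use the formula I = P x R x T / 100
P x R x T = 5000 x 5 x 5 = 125000
I = 125000 / 100 = $1250

$1250


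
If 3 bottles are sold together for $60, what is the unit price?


Total cost: $60
Number of items: 3
Unit price: $60 / 3 = $20

$20


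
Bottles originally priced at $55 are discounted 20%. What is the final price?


Calculate the discount amount:
20% of $55 = $11
Subtract from original:
$55 - $11 = $44

$44


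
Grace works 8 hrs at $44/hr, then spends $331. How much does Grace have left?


Calculate earnings:
8 x $44 = $352
Subtract spending:
$352 - $331 = $21

$21


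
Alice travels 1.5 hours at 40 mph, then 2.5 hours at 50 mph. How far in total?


Leg 1 distance:
40 x 1.5 = 60 miles
Leg 2 distance:
50 x 2.5 = 125 miles
Total distance:
60 + 125 = 185 miles

185 miles


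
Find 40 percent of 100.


Convert percentage to decimal:
40% = 0.4
Multiply:
100 x 0.4 = 40

40


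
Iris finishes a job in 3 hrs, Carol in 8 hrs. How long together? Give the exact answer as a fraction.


Iris's rate: 1/3 of the job per hour
Carol's rate: 1/8 of the job per hour
Combined rate: 1/3 + 1/8 = 11/24 per hour
Time = 1 / (11/24) = 24/11 hours (≈ 2.18 hours)

24/11 hours


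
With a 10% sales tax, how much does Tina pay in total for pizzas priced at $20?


Calculate the tax:
10% of $20 = $2
Add tax to price:
$20 + $2 = $22

$22


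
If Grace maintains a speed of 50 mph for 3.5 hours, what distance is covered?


Use the formula: distance = speed x time
Speed = 50 mph, Time = 3.5 hours
50 x 3.5 = 175 miles

175 miles


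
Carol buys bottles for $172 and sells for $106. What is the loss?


Selling price = $106
Cost price = $172
Loss = cost price - selling price:
Loss = $172 - $106 = $66

$66


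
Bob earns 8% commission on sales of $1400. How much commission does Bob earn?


Convert rate to decimal:
8% = 0.08
Multiply by sales:
$1400 x 0.08 = $112

$112


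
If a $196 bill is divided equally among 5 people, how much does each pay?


Total bill: $196
Number of people: 5
Each pays: $196 / 5 = $39.20

$39.20


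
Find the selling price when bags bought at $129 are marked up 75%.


Calculate the markup amount:
75% of $129 = $96.75
Add to cost:
$129 + $96.75 = $225.75

$225.75


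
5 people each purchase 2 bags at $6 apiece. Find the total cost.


Cost per person:
2 x $6 = $12
Group total:
5 x $12 = $60

$60


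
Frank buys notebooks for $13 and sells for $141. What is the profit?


Selling price = $141
Cost price = $13
Profit = selling price - cost price:
Profit = $141 - $13 = $128

$128


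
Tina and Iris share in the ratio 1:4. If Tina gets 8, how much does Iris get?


Find the multiplier:
8 / 1 = 8
Apply to Iris's share:
4 x 8 = 32

32


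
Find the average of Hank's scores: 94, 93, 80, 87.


Add the scores:
94 + 93 + 80 + 87 = 354
Divide by the number of tests:
354 / 4 = 88.5

88.5


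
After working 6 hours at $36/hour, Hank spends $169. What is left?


Calculate earnings:
6 x $36 = $216
Subtract spending:
$216 - $169 = $47

$47


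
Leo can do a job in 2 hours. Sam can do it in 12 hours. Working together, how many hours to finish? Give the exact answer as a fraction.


Leo's rate: 1/2 of the job per hour
Sam's rate: 1/12 of the job per hour
Combined rate: 1/2 + 1/12 = 7/12 per hour
Time = 1 / (7/12) = 12/7 hours (≈ 1.71 hours)

12/7 hours


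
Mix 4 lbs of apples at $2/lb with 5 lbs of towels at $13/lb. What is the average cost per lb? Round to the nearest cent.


Cost of apples:
4 x $2 = $8
Cost of towels:
5 x $13 = $65
Total cost: $8 + $65 = $73
Total weight: 9 lbs
Average: $73 / 9 = $8.1111... ≈ $8.11/lb

$8.11/lb


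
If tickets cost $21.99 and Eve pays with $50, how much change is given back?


Start with the amount paid:
$50
Subtract the price:
$50 - $21.99 = $28.01

$28.01


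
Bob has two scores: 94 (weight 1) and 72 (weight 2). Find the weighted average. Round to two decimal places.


Weighted sum:
1 x 94 + 2 x 72 = 238
Total weight:
1 + 2 = 3
Weighted average:
238 / 3 = 79.3333... ≈ 79.33

79.33


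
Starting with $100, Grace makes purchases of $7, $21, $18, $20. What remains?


Add up expenses:
$7 + $21 + $18 + $20 = $66
Subtract from budget:
$100 - $66 = $34

$34


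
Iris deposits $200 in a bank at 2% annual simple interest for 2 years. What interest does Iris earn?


Use the formula I = P x R x T / 100
P x R x T = 200 x 2 x 2 = 800
I = 800 / 100 = $8

$8


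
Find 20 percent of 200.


Convert percentage to decimal:
20% = 0.2
Multiply:
200 x 0.2 = 40

40


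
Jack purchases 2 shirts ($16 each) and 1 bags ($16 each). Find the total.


Cost of shirts:
2 x $16 = $32
Cost of bags:
1 x $16 = $16
Add both:
$32 + $16 = $48

$48


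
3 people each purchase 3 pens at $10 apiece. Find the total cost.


Cost per person:
3 x $10 = $30
Group total:
3 x $30 = $90

$90


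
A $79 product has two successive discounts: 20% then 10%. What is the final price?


First discount:
20% of $79 = $15.80
Price after first discount:
$79 - $15.80 = $63.20
Second discount:
10% of $63.20 = $6.32
Final price:
$63.20 - $6.32 = $56.88

$56.88


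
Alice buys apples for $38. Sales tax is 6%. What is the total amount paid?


Calculate the tax:
6% of $38 = $2.28
Add tax to price:
$38 + $2.28 = $40.28

$40.28


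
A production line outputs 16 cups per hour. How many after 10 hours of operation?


Production rate: 16 cups per hour
Time: 10 hours
Total: 16 x 10 = 160 cups

160 cups


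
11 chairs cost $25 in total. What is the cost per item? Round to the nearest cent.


Total cost: $25
Number of items: 11
Unit price: $25 / 11 = $2.2727... ≈ $2.27

$2.27


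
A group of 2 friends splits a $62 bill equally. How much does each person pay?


Total bill: $62
Number of people: 2
Each pays: $62 / 2 = $31

$31


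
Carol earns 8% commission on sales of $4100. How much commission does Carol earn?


Convert rate to decimal:
8% = 0.08
Multiply by sales:
$4100 x 0.08 = $328

$328


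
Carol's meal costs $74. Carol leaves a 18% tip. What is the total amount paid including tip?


Calculate the tip:
18% of $74 = $13.32
Add tip to meal cost:
$74 + $13.32 = $87.32

$87.32


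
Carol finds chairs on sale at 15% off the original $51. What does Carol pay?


Calculate the discount amount:
15% of $51 = $7.65
Subtract from original:
$51 - $7.65 = $43.35

$43.35


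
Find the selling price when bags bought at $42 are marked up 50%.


Calculate the markup amount:
50% of $42 = $21
Add to cost:
$42 + $21 = $63

$63


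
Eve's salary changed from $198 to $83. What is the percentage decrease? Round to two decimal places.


Find the absolute change:
|83 - 198| = 115
Divide by original and multiply by 100:
115 / 198 x 100 = 58.0808...% ≈ 58.08%

58.08%


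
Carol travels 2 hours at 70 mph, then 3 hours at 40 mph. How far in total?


Leg 1 distance:
70 x 2 = 140 miles
Leg 2 distance:
40 x 3 = 120 miles
Total distance:
140 + 120 = 260 miles

260 miles


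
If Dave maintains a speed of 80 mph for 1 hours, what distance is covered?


Use the formula: distance = speed x time
Speed = 80 mph, Time = 1 hours
80 x 1 = 80 miles

80 miles


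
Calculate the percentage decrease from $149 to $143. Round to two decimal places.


Find the absolute change:
|143 - 149| = 6
Divide by original and multiply by 100:
6 / 149 x 100 = 4.0268...% ≈ 4.03%

4.03%


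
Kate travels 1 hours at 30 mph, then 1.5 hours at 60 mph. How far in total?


Leg 1 distance:
30 x 1 = 30 miles
Leg 2 distance:
60 x 1.5 = 90 miles
Total distance:
30 + 90 = 120 miles

120 miles


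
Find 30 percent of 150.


Convert percentage to decimal:
30% = 0.3
Multiply:
150 x 0.3 = 45

45


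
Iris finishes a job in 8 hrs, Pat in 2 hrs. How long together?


Iris's rate: 1/8 of the job per hour
Pat's rate: 1/2 of the job per hour
Combined rate: 1/8 + 1/2 = 5/8 per hour
Time = 1 / (5/8) = 8/5 = 1.6 hours

1.6 hours


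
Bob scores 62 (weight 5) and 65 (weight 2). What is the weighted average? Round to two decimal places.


Weighted sum:
5 x 62 + 2 x 65 = 440
Total weight:
5 + 2 = 7
Weighted average:
440 / 7 = 62.8571... ≈ 62.86

62.86


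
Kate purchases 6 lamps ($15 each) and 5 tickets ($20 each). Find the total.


Cost of lamps:
6 x $15 = $90
Cost of tickets:
5 x $20 = $100
Add both:
$90 + $100 = $190

$190


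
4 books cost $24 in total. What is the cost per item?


Total cost: $24
Number of items: 4
Unit price: $24 / 4 = $6

$6


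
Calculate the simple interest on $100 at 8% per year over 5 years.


Use the formula I = P x R x T / 100
P x R x T = 100 x 8 x 5 = 4000
I = 4000 / 100 = $40

$40


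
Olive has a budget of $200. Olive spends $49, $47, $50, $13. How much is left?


Add up expenses:
$49 + $47 + $50 + $13 = $159
Subtract from budget:
$200 - $159 = $41

$41


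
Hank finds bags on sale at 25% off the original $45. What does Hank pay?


Calculate the discount amount:
25% of $45 = $11.25
Subtract from original:
$45 - $11.25 = $33.75

$33.75


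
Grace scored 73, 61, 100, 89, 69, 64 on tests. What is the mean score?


Add the scores:
73 + 61 + 100 + 89 + 69 + 64 = 456
Divide by the number of tests:
456 / 6 = 76

76


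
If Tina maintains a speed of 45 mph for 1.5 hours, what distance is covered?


Use the formula: distance = speed x time
Speed = 45 mph, Time = 1.5 hours
45 x 1.5 = 67.5 miles

67.5 miles


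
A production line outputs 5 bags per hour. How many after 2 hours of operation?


Production rate: 5 bags per hour
Time: 2 hours
Total: 5 x 2 = 10 bags

10 bags


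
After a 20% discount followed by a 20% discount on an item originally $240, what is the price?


First discount:
20% of $240 = $48
Price after first discount:
$240 - $48 = $192
Second discount:
20% of $192 = $38.40
Final price:
$192 - $38.40 = $153.60

$153.60


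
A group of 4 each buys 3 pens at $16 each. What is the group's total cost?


Cost per person:
3 x $16 = $48
Group total:
4 x $48 = $192

$192


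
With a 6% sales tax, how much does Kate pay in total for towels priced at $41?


Calculate the tax:
6% of $41 = $2.46
Add tax to price:
$41 + $2.46 = $43.46

$43.46


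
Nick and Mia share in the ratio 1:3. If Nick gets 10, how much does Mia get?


Find the multiplier:
10 / 1 = 10
Apply to Mia's share:
3 x 10 = 30

30


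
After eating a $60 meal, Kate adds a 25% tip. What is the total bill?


Calculate the tip:
25% of $60 = $15
Add tip to meal cost:
$60 + $15 = $75

$75


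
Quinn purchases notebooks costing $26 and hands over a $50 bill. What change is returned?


Start with the amount paid:
$50
Subtract the price:
$50 - $26 = $24

$24


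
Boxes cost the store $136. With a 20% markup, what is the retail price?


Calculate the markup amount:
20% of $136 = $27.20
Add to cost:
$136 + $27.20 = $163.20

$163.20


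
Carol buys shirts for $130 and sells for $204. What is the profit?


Selling price = $204
Cost price = $130
Profit = selling price - cost price:
Profit = $204 - $130 = $74

$74


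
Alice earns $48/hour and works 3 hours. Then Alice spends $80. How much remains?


Calculate earnings:
3 x $48 = $144
Subtract spending:
$144 - $80 = $64

$64


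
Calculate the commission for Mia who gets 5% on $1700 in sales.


Convert rate to decimal:
5% = 0.05
Multiply by sales:
$1700 x 0.05 = $85

$85


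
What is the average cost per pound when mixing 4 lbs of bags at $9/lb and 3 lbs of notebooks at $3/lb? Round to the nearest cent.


Cost of bags:
4 x $9 = $36
Cost of notebooks:
3 x $3 = $9
Total cost: $36 + $9 = $45
Total weight: 7 lbs
Average: $45 / 7 = $6.4285... ≈ $6.43/lb

$6.43/lb


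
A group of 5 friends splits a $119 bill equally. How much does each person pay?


Total bill: $119
Number of people: 5
Each pays: $119 / 5 = $23.80

$23.80


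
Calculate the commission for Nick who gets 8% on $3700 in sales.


Convert rate to decimal:
8% = 0.08
Multiply by sales:
$3700 x 0.08 = $296

$296


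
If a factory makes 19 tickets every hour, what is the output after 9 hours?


Production rate: 19 tickets per hour
Time: 9 hours
Total: 19 x 9 = 171 tickets

171 tickets


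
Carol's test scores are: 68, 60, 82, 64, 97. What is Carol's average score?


Add the scores:
68 + 60 + 82 + 64 + 97 = 371
Divide by the number of tests:
371 / 5 = 74.2

74.2


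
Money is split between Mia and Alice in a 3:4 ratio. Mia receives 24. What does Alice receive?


Find the multiplier:
24 / 3 = 8
Apply to Alice's share:
4 x 8 = 32

32


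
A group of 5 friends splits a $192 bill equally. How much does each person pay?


Total bill: $192
Number of people: 5
Each pays: $192 / 5 = $38.40

$38.40


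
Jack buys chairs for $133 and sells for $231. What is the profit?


Selling price = $231
Cost price = $133
Profit = selling price - cost price:
Profit = $231 - $133 = $98

$98


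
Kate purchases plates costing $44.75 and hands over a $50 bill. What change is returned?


Start with the amount paid:
$50
Subtract the price:
$50 - $44.75 = $5.25

$5.25


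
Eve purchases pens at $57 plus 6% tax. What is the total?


Calculate the tax:
6% of $57 = $3.42
Add tax to price:
$57 + $3.42 = $60.42

$60.42


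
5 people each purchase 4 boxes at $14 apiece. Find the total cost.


Cost per person:
4 x $14 = $56
Group total:
5 x $56 = $280

$280


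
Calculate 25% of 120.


Convert percentage to decimal:
25% = 0.25
Multiply:
120 x 0.25 = 30

30


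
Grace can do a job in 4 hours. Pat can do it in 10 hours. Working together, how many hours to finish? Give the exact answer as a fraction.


Grace's rate: 1/4 of the job per hour
Pat's rate: 1/10 of the job per hour
Combined rate: 1/4 + 1/10 = 7/20 per hour
Time = 1 / (7/20) = 20/7 hours (≈ 2.86 hours)

20/7 hours


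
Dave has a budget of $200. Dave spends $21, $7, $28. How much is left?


Add up expenses:
$21 + $7 + $28 = $56
Subtract from budget:
$200 - $56 = $144

$144


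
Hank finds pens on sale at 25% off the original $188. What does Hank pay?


Calculate the discount amount:
25% of $188 = $47
Subtract from original:
$188 - $47 = $141

$141


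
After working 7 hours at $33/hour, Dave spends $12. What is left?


Calculate earnings:
7 x $33 = $231
Subtract spending:
$231 - $12 = $219

$219


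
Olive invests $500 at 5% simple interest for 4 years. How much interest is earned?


Use the formula I = P x R x T / 100
P x R x T = 500 x 5 x 4 = 10000
I = 10000 / 100 = $100

$100


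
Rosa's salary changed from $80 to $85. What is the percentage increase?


Find the absolute change:
|85 - 80| = 5
Divide by original and multiply by 100:
5 / 80 x 100 = 6.25%

6.25%


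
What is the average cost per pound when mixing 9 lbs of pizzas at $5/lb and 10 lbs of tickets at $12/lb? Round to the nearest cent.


Cost of pizzas:
9 x $5 = $45
Cost of tickets:
10 x $12 = $120
Total cost: $45 + $120 = $165
Total weight: 19 lbs
Average: $165 / 19 = $8.6842... ≈ $8.68/lb

$8.68/lb


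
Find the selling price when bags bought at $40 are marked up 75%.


Calculate the markup amount:
75% of $40 = $30
Add to cost:
$40 + $30 = $70

$70


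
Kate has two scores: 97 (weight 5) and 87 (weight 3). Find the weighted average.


Weighted sum:
5 x 97 + 3 x 87 = 746
Total weight:
5 + 3 = 8
Weighted average:
746 / 8 = 93.25

93.25


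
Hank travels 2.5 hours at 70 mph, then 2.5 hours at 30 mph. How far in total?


Leg 1 distance:
70 x 2.5 = 175 miles
Leg 2 distance:
30 x 2.5 = 75 miles
Total distance:
175 + 75 = 250 miles

250 miles


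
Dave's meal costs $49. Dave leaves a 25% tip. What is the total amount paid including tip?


Calculate the tip:
25% of $49 = $12.25
Add tip to meal cost:
$49 + $12.25 = $61.25

$61.25


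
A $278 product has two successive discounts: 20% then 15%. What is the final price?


First discount:
20% of $278 = $55.60
Price after first discount:
$278 - $55.60 = $222.40
Second discount:
15% of $222.40 = $33.36
Final price:
$222.40 - $33.36 = $189.04

$189.04


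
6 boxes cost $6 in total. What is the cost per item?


Total cost: $6
Number of items: 6
Unit price: $6 / 6 = $1

$1


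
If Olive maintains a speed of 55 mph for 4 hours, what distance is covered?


Use the formula: distance = speed x time
Speed = 55 mph, Time = 4 hours
55 x 4 = 220 miles

220 miles


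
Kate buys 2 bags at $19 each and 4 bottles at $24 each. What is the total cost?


Cost of bags:
2 x $19 = $38
Cost of bottles:
4 x $24 = $96
Add both:
$38 + $96 = $134

$134


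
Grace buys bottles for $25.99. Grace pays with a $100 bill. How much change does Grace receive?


Start with the amount paid:
$100
Subtract the price:
$100 - $25.99 = $74.01

$74.01


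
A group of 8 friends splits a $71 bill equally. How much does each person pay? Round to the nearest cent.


Total bill: $71
Number of people: 8
Each pays: $71 / 8 = $8.875 ≈ $8.88

$8.88


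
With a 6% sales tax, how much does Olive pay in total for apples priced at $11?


Calculate the tax:
6% of $11 = $0.66
Add tax to price:
$11 + $0.66 = $11.66

$11.66


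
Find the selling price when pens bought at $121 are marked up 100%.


Calculate the markup amount:
100% of $121 = $121
Add to cost:
$121 + $121 = $242

$242


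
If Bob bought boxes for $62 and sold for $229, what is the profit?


Selling price = $229
Cost price = $62
Profit = selling price - cost price:
Profit = $229 - $62 = $167

$167


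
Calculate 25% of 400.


Convert percentage to decimal:
25% = 0.25
Multiply:
400 x 0.25 = 100

100


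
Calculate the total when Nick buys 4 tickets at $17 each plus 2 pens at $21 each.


Cost of tickets:
4 x $17 = $68
Cost of pens:
2 x $21 = $42
Add both:
$68 + $42 = $110

$110


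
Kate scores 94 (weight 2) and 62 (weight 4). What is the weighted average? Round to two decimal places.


Weighted sum:
2 x 94 + 4 x 62 = 436
Total weight:
2 + 4 = 6
Weighted average:
436 / 6 = 72.6666... ≈ 72.67

72.67


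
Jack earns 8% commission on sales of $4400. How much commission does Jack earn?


Convert rate to decimal:
8% = 0.08
Multiply by sales:
$4400 x 0.08 = $352

$352


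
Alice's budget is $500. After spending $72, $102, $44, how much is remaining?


Add up expenses:
$72 + $102 + $44 = $218
Subtract from budget:
$500 - $218 = $282

$282


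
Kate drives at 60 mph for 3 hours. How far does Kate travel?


Use the formula: distance = speed x time
Speed = 60 mph, Time = 3 hours
60 x 3 = 180 miles

180 miles


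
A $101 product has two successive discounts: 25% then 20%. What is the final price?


First discount:
25% of $101 = $25.25
Price after first discount:
$101 - $25.25 = $75.75
Second discount:
20% of $75.75 = $15.15
Final price:
$75.75 - $15.15 = $60.60

$60.60


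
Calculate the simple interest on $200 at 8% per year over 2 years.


Use the formula I = P x R x T / 100
P x R x T = 200 x 8 x 2 = 3200
I = 3200 / 100 = $32

$32


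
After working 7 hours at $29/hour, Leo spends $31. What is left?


Calculate earnings:
7 x $29 = $203
Subtract spending:
$203 - $31 = $172

$172


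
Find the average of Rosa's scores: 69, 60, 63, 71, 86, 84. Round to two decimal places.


Add the scores:
69 + 60 + 63 + 71 + 86 + 84 = 433
Divide by the number of tests:
433 / 6 = 72.1666... ≈ 72.17

72.17


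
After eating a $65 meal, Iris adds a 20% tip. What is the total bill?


Calculate the tip:
20% of $65 = $13
Add tip to meal cost:
$65 + $13 = $78

$78


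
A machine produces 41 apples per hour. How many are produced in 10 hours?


Production rate: 41 apples per hour
Time: 10 hours
Total: 41 x 10 = 410 apples

410 apples


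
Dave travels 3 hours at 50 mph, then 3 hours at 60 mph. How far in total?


Leg 1 distance:
50 x 3 = 150 miles
Leg 2 distance:
60 x 3 = 180 miles
Total distance:
150 + 180 = 330 miles

330 miles


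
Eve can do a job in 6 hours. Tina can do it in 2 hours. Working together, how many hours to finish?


Eve's rate: 1/6 of the job per hour
Tina's rate: 1/2 of the job per hour
Combined rate: 1/6 + 1/2 = 2/3 per hour
Time = 1 / (2/3) = 3/2 = 1.5 hours

1.5 hours


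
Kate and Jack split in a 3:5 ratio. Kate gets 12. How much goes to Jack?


Find the multiplier:
12 / 3 = 4
Apply to Jack's share:
5 x 4 = 20

20


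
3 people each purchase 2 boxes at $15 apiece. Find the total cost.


Cost per person:
2 x $15 = $30
Group total:
3 x $30 = $90

$90


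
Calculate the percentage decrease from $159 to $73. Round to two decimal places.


Find the absolute change:
|73 - 159| = 86
Divide by original and multiply by 100:
86 / 159 x 100 = 54.0880...% ≈ 54.09%

54.09%


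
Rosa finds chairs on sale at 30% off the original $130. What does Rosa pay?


Calculate the discount amount:
30% of $130 = $39
Subtract from original:
$130 - $39 = $91

$91


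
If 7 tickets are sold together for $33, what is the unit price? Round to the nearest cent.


Total cost: $33
Number of items: 7
Unit price: $33 / 7 = $4.7142... ≈ $4.71

$4.71


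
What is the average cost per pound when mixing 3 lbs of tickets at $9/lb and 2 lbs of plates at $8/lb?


Cost of tickets:
3 x $9 = $27
Cost of plates:
2 x $8 = $16
Total cost: $27 + $16 = $43
Total weight: 5 lbs
Average: $43 / 5 = $8.60/lb

$8.60/lb


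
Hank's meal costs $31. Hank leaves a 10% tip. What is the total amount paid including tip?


Calculate the tip:
10% of $31 = $3.10
Add tip to meal cost:
$31 + $3.10 = $34.10

$34.10


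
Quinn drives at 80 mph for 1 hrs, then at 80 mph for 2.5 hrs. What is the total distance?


Leg 1 distance:
80 x 1 = 80 miles
Leg 2 distance:
80 x 2.5 = 200 miles
Total distance:
80 + 200 = 280 miles

280 miles


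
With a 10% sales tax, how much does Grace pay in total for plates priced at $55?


Calculate the tax:
10% of $55 = $5.50
Add tax to price:
$55 + $5.50 = $60.50

$60.50


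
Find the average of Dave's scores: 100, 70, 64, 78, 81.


Add the scores:
100 + 70 + 64 + 78 + 81 = 393
Divide by the number of tests:
393 / 5 = 78.6

78.6


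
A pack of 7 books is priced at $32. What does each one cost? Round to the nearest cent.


Total cost: $32
Number of items: 7
Unit price: $32 / 7 = $4.5714... ≈ $4.57

$4.57


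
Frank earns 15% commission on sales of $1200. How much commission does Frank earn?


Convert rate to decimal:
15% = 0.15
Multiply by sales:
$1200 x 0.15 = $180

$180


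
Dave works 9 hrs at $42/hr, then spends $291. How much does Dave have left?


Calculate earnings:
9 x $42 = $378
Subtract spending:
$378 - $291 = $87

$87


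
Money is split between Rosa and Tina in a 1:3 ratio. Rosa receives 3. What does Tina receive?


Find the multiplier:
3 / 1 = 3
Apply to Tina's share:
3 x 3 = 9

9


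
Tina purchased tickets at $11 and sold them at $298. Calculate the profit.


Selling price = $298
Cost price = $11
Profit = selling price - cost price:
Profit = $298 - $11 = $287

$287


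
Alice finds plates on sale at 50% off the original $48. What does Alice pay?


Calculate the discount amount:
50% of $48 = $24
Subtract from original:
$48 - $24 = $24

$24


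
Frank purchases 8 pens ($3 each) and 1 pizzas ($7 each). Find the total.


Cost of pens:
8 x $3 = $24
Cost of pizzas:
1 x $7 = $7
Add both:
$24 + $7 = $31

$31


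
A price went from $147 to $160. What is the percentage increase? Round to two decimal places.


Find the absolute change:
|160 - 147| = 13
Divide by original and multiply by 100:
13 / 147 x 100 = 8.8435...% ≈ 8.84%

8.84%


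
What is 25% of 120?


Convert percentage to decimal:
25% = 0.25
Multiply:
120 x 0.25 = 30

30


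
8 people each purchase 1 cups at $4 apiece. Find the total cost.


Cost per person:
1 x $4 = $4
Group total:
8 x $4 = $32

$32


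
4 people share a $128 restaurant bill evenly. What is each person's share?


Total bill: $128
Number of people: 4
Each pays: $128 / 4 = $32

$32


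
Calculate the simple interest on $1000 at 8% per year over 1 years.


Use the formula I = P x R x T / 100
P x R x T = 1000 x 8 x 1 = 8000
I = 8000 / 100 = $80

$80


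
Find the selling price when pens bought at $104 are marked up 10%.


Calculate the markup amount:
10% of $104 = $10.40
Add to cost:
$104 + $10.40 = $114.40

$114.40


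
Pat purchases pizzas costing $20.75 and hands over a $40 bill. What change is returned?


Start with the amount paid:
$40
Subtract the price:
$40 - $20.75 = $19.25

$19.25


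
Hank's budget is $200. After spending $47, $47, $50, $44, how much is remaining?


Add up expenses:
$47 + $47 + $50 + $44 = $188
Subtract from budget:
$200 - $188 = $12

$12


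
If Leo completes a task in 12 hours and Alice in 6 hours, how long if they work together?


Leo's rate: 1/12 of the job per hour
Alice's rate: 1/6 of the job per hour
Combined rate: 1/12 + 1/6 = 1/4 per hour
Time = 1 / (1/4) = 4 hours

4 hours


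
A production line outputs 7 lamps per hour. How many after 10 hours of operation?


Production rate: 7 lamps per hour
Time: 10 hours
Total: 7 x 10 = 70 lamps

70 lamps


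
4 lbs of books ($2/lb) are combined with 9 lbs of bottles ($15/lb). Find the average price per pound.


Cost of books:
4 x $2 = $8
Cost of bottles:
9 x $15 = $135
Total cost: $8 + $135 = $143
Total weight: 13 lbs
Average: $143 / 13 = $11/lb

$11/lb


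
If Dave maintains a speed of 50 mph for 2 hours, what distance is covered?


Use the formula: distance = speed x time
Speed = 50 mph, Time = 2 hours
50 x 2 = 100 miles

100 miles


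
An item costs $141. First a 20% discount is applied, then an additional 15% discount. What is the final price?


First discount:
20% of $141 = $28.20
Price after first discount:
$141 - $28.20 = $112.80
Second discount:
15% of $112.80 = $16.92
Final price:
$112.80 - $16.92 = $95.88

$95.88


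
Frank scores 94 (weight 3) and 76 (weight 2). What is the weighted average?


Weighted sum:
3 x 94 + 2 x 76 = 434
Total weight:
3 + 2 = 5
Weighted average:
434 / 5 = 86.8

86.8


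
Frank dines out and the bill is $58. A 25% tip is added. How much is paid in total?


Calculate the tip:
25% of $58 = $14.50
Add tip to meal cost:
$58 + $14.50 = $72.50

$72.50


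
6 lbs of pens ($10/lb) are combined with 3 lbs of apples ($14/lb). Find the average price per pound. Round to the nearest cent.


Cost of pens:
6 x $10 = $60
Cost of apples:
3 x $14 = $42
Total cost: $60 + $42 = $102
Total weight: 9 lbs
Average: $102 / 9 = $11.3333... ≈ $11.33/lb

$11.33/lb


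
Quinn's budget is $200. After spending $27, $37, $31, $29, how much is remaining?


Add up expenses:
$27 + $37 + $31 + $29 = $124
Subtract from budget:
$200 - $124 = $76

$76


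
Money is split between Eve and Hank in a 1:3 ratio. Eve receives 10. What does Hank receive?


Find the multiplier:
10 / 1 = 10
Apply to Hank's share:
3 x 10 = 30

30


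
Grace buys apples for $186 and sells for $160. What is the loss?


Selling price = $160
Cost price = $186
Loss = cost price - selling price:
Loss = $186 - $160 = $26

$26


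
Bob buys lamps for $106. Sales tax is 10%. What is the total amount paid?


Calculate the tax:
10% of $106 = $10.60
Add tax to price:
$106 + $10.60 = $116.60

$116.60


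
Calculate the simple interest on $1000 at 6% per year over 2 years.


Use the formula I = P x R x T / 100
P x R x T = 1000 x 6 x 2 = 12000
I = 12000 / 100 = $120

$120


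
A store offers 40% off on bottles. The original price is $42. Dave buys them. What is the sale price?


Calculate the discount amount:
40% of $42 = $16.80
Subtract from original:
$42 - $16.80 = $25.20

$25.20


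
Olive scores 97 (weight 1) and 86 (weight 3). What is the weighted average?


Weighted sum:
1 x 97 + 3 x 86 = 355
Total weight:
1 + 3 = 4
Weighted average:
355 / 4 = 88.75

88.75


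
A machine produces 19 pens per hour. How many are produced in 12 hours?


Production rate: 19 pens per hour
Time: 12 hours
Total: 19 x 12 = 228 pens

228 pens


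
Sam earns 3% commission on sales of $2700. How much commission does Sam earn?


Convert rate to decimal:
3% = 0.03
Multiply by sales:
$2700 x 0.03 = $81

$81
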